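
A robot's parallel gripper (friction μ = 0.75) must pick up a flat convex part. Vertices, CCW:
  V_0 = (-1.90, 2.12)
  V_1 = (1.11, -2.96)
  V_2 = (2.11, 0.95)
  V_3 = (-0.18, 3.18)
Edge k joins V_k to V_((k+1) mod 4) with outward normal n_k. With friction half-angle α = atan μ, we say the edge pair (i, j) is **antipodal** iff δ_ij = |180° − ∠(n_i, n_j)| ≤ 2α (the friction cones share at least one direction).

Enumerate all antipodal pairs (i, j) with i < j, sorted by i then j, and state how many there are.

α = atan 0.75 = 36.87°;  2α = 73.74°
n_0 = (-0.8603, -0.5098)
n_1 = (+0.9688, -0.2478)
n_2 = (+0.6977, +0.7164)
n_3 = (-0.5246, +0.8513)
  (0,1): δ = 44.99°  ✓
  (0,2): δ = 15.11°  ✓
  (0,3): δ = 91.00°  ·
  (1,2): δ = 119.89°  ·
  (1,3): δ = 44.01°  ✓
  (2,3): δ = 104.12°  ·
antipodal pairs: 3

count = 3; pairs: (0,1), (0,2), (1,3)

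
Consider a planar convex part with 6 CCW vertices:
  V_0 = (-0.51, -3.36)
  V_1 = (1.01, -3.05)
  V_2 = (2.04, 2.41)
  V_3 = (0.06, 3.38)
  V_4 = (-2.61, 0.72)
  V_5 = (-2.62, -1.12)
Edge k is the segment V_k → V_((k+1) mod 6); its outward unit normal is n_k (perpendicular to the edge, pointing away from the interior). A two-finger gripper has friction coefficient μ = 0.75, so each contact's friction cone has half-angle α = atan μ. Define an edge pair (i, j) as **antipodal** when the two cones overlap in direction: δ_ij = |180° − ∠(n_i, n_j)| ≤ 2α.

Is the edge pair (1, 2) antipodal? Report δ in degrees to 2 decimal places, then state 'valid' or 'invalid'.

δ = 105.42°, invalid

α = atan 0.75 = 36.87°;  2α = 73.74°
edge 1: e_1 = (+1.03, +5.46);  n_1 = (+0.9827, -0.1854)
edge 2: e_2 = (-1.98, +0.97);  n_2 = (+0.4399, +0.8980)
∠(n_1, n_2) = 74.58°
δ = |180° − 74.58°| = 105.42°
105.42° > 2α = 73.74°  →  invalid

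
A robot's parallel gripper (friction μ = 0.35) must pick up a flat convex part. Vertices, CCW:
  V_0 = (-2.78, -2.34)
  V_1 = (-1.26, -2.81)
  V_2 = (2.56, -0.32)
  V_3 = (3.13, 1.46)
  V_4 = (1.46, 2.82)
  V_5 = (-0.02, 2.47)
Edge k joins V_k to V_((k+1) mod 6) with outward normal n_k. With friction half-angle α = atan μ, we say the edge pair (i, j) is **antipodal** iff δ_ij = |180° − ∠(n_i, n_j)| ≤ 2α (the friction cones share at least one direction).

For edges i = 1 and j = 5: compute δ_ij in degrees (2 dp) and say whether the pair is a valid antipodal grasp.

δ = 27.05°, valid

α = atan 0.35 = 19.29°;  2α = 38.58°
edge 1: e_1 = (+3.82, +2.49);  n_1 = (+0.5461, -0.8377)
edge 5: e_5 = (-2.76, -4.81);  n_5 = (-0.8674, +0.4977)
∠(n_1, n_5) = 152.95°
δ = |180° − 152.95°| = 27.05°
27.05° ≤ 2α = 38.58°  →  valid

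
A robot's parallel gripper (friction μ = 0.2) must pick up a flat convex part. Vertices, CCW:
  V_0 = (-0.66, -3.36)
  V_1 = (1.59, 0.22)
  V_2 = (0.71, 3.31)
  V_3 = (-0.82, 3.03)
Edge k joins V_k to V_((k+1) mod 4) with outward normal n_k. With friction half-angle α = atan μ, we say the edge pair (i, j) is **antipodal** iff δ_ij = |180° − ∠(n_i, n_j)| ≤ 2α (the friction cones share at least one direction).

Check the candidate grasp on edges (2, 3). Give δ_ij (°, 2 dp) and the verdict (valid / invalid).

α = atan 0.2 = 11.31°;  2α = 22.62°
edge 2: e_2 = (-1.53, -0.28);  n_2 = (-0.1800, +0.9837)
edge 3: e_3 = (+0.16, -6.39);  n_3 = (-0.9997, -0.0250)
∠(n_2, n_3) = 81.06°
δ = |180° − 81.06°| = 98.94°
98.94° > 2α = 22.62°  →  invalid

δ = 98.94°, invalid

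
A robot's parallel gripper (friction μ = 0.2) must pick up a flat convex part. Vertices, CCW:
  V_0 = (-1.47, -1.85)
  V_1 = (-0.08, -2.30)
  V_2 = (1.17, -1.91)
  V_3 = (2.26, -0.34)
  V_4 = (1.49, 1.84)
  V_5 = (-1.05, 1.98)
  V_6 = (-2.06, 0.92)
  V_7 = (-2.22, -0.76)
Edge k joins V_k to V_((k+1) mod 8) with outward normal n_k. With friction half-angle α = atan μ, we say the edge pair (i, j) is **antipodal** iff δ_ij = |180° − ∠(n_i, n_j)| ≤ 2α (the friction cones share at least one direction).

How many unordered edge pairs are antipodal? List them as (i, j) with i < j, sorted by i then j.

count = 4; pairs: (0,4), (1,4), (2,5), (3,7)

α = atan 0.2 = 11.31°;  2α = 22.62°
n_0 = (-0.3080, -0.9514)
n_1 = (+0.2978, -0.9546)
n_2 = (+0.8214, -0.5703)
n_3 = (+0.9429, +0.3330)
n_4 = (+0.0550, +0.9985)
n_5 = (-0.7240, +0.6898)
n_6 = (-0.9955, +0.0948)
n_7 = (-0.8238, -0.5668)
  (0,1): δ = 144.73°  ·
  (0,2): δ = 106.83°  ·
  (0,3): δ = 52.61°  ·
  (0,4): δ = 14.78°  ✓
  (0,5): δ = 64.32°  ·
  (0,6): δ = 102.50°  ·
  (0,7): δ = 142.47°  ·
  (1,2): δ = 142.10°  ·
  (1,3): δ = 87.87°  ·
  (1,4): δ = 20.48°  ✓
  (1,5): δ = 29.06°  ·
  (1,6): δ = 67.23°  ·
  (1,7): δ = 107.20°  ·
  (2,3): δ = 125.78°  ·
  (2,4): δ = 58.38°  ·
  (2,5): δ = 8.85°  ✓
  (2,6): δ = 29.33°  ·
  (2,7): δ = 69.30°  ·
  (3,4): δ = 112.61°  ·
  (3,5): δ = 63.07°  ·
  (3,6): δ = 24.89°  ·
  (3,7): δ = 15.08°  ✓
  (4,5): δ = 130.46°  ·
  (4,6): δ = 92.29°  ·
  (4,7): δ = 52.31°  ·
  (5,6): δ = 141.82°  ·
  (5,7): δ = 101.85°  ·
  (6,7): δ = 140.03°  ·
antipodal pairs: 4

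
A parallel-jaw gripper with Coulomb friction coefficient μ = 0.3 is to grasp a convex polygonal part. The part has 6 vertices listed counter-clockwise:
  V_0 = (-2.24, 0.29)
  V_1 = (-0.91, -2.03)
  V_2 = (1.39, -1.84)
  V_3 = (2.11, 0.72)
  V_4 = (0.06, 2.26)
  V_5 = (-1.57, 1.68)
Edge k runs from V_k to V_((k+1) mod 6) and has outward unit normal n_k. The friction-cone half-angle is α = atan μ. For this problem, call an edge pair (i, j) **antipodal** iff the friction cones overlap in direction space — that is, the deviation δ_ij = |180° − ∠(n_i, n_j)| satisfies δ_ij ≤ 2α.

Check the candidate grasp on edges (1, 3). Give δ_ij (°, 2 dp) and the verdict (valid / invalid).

δ = 41.64°, invalid

α = atan 0.3 = 16.70°;  2α = 33.40°
edge 1: e_1 = (+2.30, +0.19);  n_1 = (+0.0823, -0.9966)
edge 3: e_3 = (-2.05, +1.54);  n_3 = (+0.6006, +0.7995)
∠(n_1, n_3) = 138.36°
δ = |180° − 138.36°| = 41.64°
41.64° > 2α = 33.40°  →  invalid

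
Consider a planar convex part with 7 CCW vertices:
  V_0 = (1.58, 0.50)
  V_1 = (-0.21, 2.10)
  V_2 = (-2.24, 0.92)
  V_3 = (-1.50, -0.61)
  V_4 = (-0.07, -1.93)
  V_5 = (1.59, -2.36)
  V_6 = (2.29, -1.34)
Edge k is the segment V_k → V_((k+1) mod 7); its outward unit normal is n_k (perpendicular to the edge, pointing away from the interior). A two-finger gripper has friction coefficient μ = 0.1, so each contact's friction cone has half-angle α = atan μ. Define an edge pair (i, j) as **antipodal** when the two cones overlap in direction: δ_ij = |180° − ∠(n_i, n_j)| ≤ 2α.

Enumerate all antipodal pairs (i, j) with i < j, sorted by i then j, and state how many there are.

count = 2; pairs: (0,3), (2,6)

α = atan 0.1 = 5.71°;  2α = 11.42°
n_0 = (+0.6664, +0.7456)
n_1 = (-0.5025, +0.8646)
n_2 = (-0.9002, -0.4354)
n_3 = (-0.6783, -0.7348)
n_4 = (-0.2508, -0.9680)
n_5 = (+0.8245, -0.5658)
n_6 = (+0.9330, +0.3600)
  (0,1): δ = 108.04°  ·
  (0,2): δ = 22.40°  ·
  (0,3): δ = 0.92°  ✓
  (0,4): δ = 27.27°  ·
  (0,5): δ = 97.33°  ·
  (0,6): δ = 152.89°  ·
  (1,2): δ = 94.36°  ·
  (1,3): δ = 72.88°  ·
  (1,4): δ = 44.69°  ·
  (1,5): δ = 25.37°  ·
  (1,6): δ = 80.93°  ·
  (2,3): δ = 158.52°  ·
  (2,4): δ = 130.33°  ·
  (2,5): δ = 60.27°  ·
  (2,6): δ = 4.71°  ✓
  (3,4): δ = 151.81°  ·
  (3,5): δ = 81.75°  ·
  (3,6): δ = 26.19°  ·
  (4,5): δ = 109.94°  ·
  (4,6): δ = 54.38°  ·
  (5,6): δ = 124.44°  ·
antipodal pairs: 2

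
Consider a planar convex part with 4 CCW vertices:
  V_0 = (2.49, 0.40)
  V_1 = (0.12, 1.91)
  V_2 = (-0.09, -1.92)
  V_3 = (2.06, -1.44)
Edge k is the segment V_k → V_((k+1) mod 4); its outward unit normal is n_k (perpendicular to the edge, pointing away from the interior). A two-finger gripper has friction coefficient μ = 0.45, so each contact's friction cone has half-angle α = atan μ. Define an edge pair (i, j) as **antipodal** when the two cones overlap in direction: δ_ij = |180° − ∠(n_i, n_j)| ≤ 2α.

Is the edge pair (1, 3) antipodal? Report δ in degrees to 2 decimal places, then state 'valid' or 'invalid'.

α = atan 0.45 = 24.23°;  2α = 48.46°
edge 1: e_1 = (-0.21, -3.83);  n_1 = (-0.9985, +0.0547)
edge 3: e_3 = (+0.43, +1.84);  n_3 = (+0.9738, -0.2276)
∠(n_1, n_3) = 169.98°
δ = |180° − 169.98°| = 10.02°
10.02° ≤ 2α = 48.46°  →  valid

δ = 10.02°, valid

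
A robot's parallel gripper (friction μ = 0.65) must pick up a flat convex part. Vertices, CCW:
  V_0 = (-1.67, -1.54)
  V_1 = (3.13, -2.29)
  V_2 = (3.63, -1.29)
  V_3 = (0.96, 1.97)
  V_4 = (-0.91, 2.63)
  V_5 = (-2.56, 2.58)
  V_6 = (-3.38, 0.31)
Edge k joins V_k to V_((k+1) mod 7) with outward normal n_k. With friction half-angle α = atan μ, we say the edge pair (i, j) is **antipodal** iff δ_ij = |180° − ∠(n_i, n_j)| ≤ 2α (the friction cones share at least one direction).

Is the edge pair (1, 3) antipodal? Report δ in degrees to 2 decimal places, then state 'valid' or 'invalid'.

δ = 82.87°, invalid

α = atan 0.65 = 33.02°;  2α = 66.05°
edge 1: e_1 = (+0.50, +1.00);  n_1 = (+0.8944, -0.4472)
edge 3: e_3 = (-1.87, +0.66);  n_3 = (+0.3328, +0.9430)
∠(n_1, n_3) = 97.13°
δ = |180° − 97.13°| = 82.87°
82.87° > 2α = 66.05°  →  invalid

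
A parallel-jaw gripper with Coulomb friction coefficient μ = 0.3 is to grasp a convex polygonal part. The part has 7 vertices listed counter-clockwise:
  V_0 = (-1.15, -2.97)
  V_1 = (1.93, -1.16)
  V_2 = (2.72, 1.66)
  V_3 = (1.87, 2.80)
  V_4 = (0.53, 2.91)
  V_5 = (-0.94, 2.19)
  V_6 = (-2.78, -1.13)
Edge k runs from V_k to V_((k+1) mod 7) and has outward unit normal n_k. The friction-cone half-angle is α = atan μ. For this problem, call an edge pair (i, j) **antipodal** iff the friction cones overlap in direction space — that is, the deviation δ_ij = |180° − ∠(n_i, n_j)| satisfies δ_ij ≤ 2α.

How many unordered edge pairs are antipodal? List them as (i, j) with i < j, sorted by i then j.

α = atan 0.3 = 16.70°;  2α = 33.40°
n_0 = (+0.5067, -0.8622)
n_1 = (+0.9629, -0.2698)
n_2 = (+0.8017, +0.5977)
n_3 = (+0.0818, +0.9966)
n_4 = (-0.4399, +0.8981)
n_5 = (-0.8747, +0.4847)
n_6 = (-0.7485, -0.6631)
  (0,1): δ = 136.09°  ·
  (0,2): δ = 83.73°  ·
  (0,3): δ = 35.13°  ·
  (0,4): δ = 4.35°  ✓
  (0,5): δ = 30.56°  ✓
  (0,6): δ = 101.10°  ·
  (1,2): δ = 127.64°  ·
  (1,3): δ = 79.04°  ·
  (1,4): δ = 48.25°  ·
  (1,5): δ = 13.35°  ✓
  (1,6): δ = 57.19°  ·
  (2,3): δ = 131.40°  ·
  (2,4): δ = 100.61°  ·
  (2,5): δ = 65.70°  ·
  (2,6): δ = 4.83°  ✓
  (3,4): δ = 149.21°  ·
  (3,5): δ = 114.30°  ·
  (3,6): δ = 43.77°  ·
  (4,5): δ = 145.09°  ·
  (4,6): δ = 74.56°  ·
  (5,6): δ = 109.47°  ·
antipodal pairs: 4

count = 4; pairs: (0,4), (0,5), (1,5), (2,6)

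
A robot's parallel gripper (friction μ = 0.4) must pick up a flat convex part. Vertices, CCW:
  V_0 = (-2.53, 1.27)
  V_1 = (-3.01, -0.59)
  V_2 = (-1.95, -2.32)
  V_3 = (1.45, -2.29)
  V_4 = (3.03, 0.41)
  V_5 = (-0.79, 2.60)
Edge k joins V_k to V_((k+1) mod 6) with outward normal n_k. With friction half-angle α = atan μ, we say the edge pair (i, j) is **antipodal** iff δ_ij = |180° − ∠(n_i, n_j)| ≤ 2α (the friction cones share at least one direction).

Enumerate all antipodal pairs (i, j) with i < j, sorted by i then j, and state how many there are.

count = 5; pairs: (0,3), (1,4), (2,4), (2,5), (3,5)

α = atan 0.4 = 21.80°;  2α = 43.60°
n_0 = (-0.9683, +0.2499)
n_1 = (-0.8527, -0.5224)
n_2 = (+0.0088, -1.0000)
n_3 = (+0.8631, -0.5051)
n_4 = (+0.4974, +0.8675)
n_5 = (-0.6073, +0.7945)
  (0,1): δ = 134.03°  ·
  (0,2): δ = 75.02°  ·
  (0,3): δ = 15.87°  ✓
  (0,4): δ = 74.64°  ·
  (0,5): δ = 141.86°  ·
  (1,2): δ = 120.99°  ·
  (1,3): δ = 61.83°  ·
  (1,4): δ = 28.68°  ✓
  (1,5): δ = 95.90°  ·
  (2,3): δ = 120.84°  ·
  (2,4): δ = 30.33°  ✓
  (2,5): δ = 36.89°  ✓
  (3,4): δ = 89.49°  ·
  (3,5): δ = 22.27°  ✓
  (4,5): δ = 112.78°  ·
antipodal pairs: 5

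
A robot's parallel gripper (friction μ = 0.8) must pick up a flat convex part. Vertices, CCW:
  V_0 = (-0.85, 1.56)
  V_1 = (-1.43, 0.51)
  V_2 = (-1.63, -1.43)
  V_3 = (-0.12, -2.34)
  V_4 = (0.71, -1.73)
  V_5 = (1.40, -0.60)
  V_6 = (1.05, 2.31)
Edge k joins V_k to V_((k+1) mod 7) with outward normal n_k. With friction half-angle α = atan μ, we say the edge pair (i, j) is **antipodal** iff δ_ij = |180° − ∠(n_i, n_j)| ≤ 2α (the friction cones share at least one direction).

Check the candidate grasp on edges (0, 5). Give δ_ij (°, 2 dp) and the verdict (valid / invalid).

δ = 35.77°, valid

α = atan 0.8 = 38.66°;  2α = 77.32°
edge 0: e_0 = (-0.58, -1.05);  n_0 = (-0.8753, +0.4835)
edge 5: e_5 = (-0.35, +2.91);  n_5 = (+0.9928, +0.1194)
∠(n_0, n_5) = 144.23°
δ = |180° − 144.23°| = 35.77°
35.77° ≤ 2α = 77.32°  →  valid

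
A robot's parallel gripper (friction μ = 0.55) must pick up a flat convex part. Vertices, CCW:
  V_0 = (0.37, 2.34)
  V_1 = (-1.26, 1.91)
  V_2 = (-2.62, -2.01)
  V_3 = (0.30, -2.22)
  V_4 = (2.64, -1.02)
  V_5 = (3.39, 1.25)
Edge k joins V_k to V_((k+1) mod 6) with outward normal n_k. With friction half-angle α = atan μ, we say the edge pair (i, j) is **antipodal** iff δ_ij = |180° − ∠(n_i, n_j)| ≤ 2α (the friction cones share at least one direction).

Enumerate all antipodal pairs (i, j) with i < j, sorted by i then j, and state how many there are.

count = 7; pairs: (0,2), (0,3), (0,4), (1,3), (1,4), (2,5), (3,5)

α = atan 0.55 = 28.81°;  2α = 57.62°
n_0 = (-0.2551, +0.9669)
n_1 = (-0.9448, +0.3278)
n_2 = (-0.0717, -0.9974)
n_3 = (+0.4563, -0.8898)
n_4 = (+0.9495, -0.3137)
n_5 = (+0.3395, +0.9406)
  (0,1): δ = 123.91°  ·
  (0,2): δ = 18.89°  ✓
  (0,3): δ = 12.37°  ✓
  (0,4): δ = 56.94°  ✓
  (0,5): δ = 145.38°  ·
  (1,2): δ = 74.98°  ·
  (1,3): δ = 43.72°  ✓
  (1,4): δ = 0.85°  ✓
  (1,5): δ = 89.29°  ·
  (2,3): δ = 148.74°  ·
  (2,4): δ = 104.17°  ·
  (2,5): δ = 15.73°  ✓
  (3,4): δ = 135.43°  ·
  (3,5): δ = 47.00°  ✓
  (4,5): δ = 91.56°  ·
antipodal pairs: 7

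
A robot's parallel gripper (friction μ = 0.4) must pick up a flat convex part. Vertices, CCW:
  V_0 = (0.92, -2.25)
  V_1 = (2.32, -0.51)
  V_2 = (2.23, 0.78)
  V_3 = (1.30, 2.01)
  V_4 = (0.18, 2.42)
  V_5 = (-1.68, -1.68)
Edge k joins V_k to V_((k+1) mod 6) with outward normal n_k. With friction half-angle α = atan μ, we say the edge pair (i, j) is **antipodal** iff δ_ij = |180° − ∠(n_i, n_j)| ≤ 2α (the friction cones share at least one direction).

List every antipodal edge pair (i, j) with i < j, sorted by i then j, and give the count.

count = 4; pairs: (0,4), (1,4), (2,5), (3,5)

α = atan 0.4 = 21.80°;  2α = 43.60°
n_0 = (+0.7791, -0.6269)
n_1 = (+0.9976, +0.0696)
n_2 = (+0.7977, +0.6031)
n_3 = (+0.3438, +0.9391)
n_4 = (-0.9107, +0.4131)
n_5 = (-0.2141, -0.9768)
  (0,1): δ = 137.19°  ·
  (0,2): δ = 104.09°  ·
  (0,3): δ = 71.29°  ·
  (0,4): δ = 14.42°  ✓
  (0,5): δ = 116.45°  ·
  (1,2): δ = 146.90°  ·
  (1,3): δ = 114.10°  ·
  (1,4): δ = 28.39°  ✓
  (1,5): δ = 73.64°  ·
  (2,3): δ = 147.20°  ·
  (2,4): δ = 61.49°  ·
  (2,5): δ = 40.54°  ✓
  (3,4): δ = 94.30°  ·
  (3,5): δ = 7.74°  ✓
  (4,5): δ = 77.96°  ·
antipodal pairs: 4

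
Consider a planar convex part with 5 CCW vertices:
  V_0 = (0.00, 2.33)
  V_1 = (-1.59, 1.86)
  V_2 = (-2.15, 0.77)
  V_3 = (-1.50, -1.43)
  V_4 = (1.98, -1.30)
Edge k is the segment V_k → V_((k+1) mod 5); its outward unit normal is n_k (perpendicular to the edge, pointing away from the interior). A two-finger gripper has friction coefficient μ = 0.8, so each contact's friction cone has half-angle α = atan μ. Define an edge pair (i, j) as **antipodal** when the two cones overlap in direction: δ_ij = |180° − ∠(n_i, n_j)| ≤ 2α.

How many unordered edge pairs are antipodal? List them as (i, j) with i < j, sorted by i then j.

count = 5; pairs: (0,3), (1,3), (1,4), (2,4), (3,4)

α = atan 0.8 = 38.66°;  2α = 77.32°
n_0 = (-0.2835, +0.9590)
n_1 = (-0.8895, +0.4570)
n_2 = (-0.9590, -0.2833)
n_3 = (+0.0373, -0.9993)
n_4 = (+0.8779, +0.4789)
  (0,1): δ = 133.66°  ·
  (0,2): δ = 90.01°  ·
  (0,3): δ = 14.33°  ✓
  (0,4): δ = 102.14°  ·
  (1,2): δ = 136.35°  ·
  (1,3): δ = 60.67°  ✓
  (1,4): δ = 55.80°  ✓
  (2,3): δ = 104.32°  ·
  (2,4): δ = 12.15°  ✓
  (3,4): δ = 63.53°  ✓
antipodal pairs: 5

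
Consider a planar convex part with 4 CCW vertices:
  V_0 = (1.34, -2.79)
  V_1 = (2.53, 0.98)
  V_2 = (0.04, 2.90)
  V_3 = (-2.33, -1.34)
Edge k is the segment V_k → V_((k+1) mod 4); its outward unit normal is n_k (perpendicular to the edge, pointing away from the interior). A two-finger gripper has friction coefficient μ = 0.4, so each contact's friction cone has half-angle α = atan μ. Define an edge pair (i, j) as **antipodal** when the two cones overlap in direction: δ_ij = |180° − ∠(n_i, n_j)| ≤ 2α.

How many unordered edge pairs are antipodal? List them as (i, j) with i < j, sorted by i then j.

α = atan 0.4 = 21.80°;  2α = 43.60°
n_0 = (+0.9536, -0.3010)
n_1 = (+0.6106, +0.7919)
n_2 = (-0.8729, +0.4879)
n_3 = (-0.3675, -0.9300)
  (0,1): δ = 110.12°  ·
  (0,2): δ = 11.69°  ✓
  (0,3): δ = 85.96°  ·
  (1,2): δ = 81.57°  ·
  (1,3): δ = 16.08°  ✓
  (2,3): δ = 82.36°  ·
antipodal pairs: 2

count = 2; pairs: (0,2), (1,3)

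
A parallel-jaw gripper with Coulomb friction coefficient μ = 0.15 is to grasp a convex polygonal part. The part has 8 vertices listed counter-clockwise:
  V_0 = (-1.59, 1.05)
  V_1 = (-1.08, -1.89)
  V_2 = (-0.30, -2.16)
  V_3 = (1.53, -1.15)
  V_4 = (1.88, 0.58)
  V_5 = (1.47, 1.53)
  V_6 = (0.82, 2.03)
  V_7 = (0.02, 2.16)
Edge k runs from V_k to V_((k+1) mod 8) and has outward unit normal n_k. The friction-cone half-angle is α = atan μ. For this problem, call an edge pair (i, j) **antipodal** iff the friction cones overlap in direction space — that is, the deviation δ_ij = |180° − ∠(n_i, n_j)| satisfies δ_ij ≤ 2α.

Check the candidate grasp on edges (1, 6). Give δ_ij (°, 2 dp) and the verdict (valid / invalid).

δ = 9.86°, valid

α = atan 0.15 = 8.53°;  2α = 17.06°
edge 1: e_1 = (+0.78, -0.27);  n_1 = (-0.3271, -0.9450)
edge 6: e_6 = (-0.80, +0.13);  n_6 = (+0.1604, +0.9871)
∠(n_1, n_6) = 170.14°
δ = |180° − 170.14°| = 9.86°
9.86° ≤ 2α = 17.06°  →  valid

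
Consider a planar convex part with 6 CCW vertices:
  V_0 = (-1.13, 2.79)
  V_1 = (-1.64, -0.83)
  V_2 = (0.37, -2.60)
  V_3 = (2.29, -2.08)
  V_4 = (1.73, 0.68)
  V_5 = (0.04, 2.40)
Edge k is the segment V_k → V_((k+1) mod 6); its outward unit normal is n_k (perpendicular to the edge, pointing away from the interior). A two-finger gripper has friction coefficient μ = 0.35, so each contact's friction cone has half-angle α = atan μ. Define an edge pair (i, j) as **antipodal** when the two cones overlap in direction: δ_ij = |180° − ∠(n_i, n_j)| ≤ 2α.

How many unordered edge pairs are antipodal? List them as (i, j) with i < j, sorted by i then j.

count = 5; pairs: (0,3), (1,3), (1,4), (1,5), (2,5)

α = atan 0.35 = 19.29°;  2α = 38.58°
n_0 = (-0.9902, +0.1395)
n_1 = (-0.6609, -0.7505)
n_2 = (+0.2614, -0.9652)
n_3 = (+0.9800, +0.1988)
n_4 = (+0.7133, +0.7009)
n_5 = (+0.3162, +0.9487)
  (0,1): δ = 123.35°  ·
  (0,2): δ = 66.83°  ·
  (0,3): δ = 19.49°  ✓
  (0,4): δ = 52.52°  ·
  (0,5): δ = 79.58°  ·
  (1,2): δ = 123.48°  ·
  (1,3): δ = 37.16°  ✓
  (1,4): δ = 4.14°  ✓
  (1,5): δ = 22.93°  ✓
  (2,3): δ = 93.68°  ·
  (2,4): δ = 60.66°  ·
  (2,5): δ = 33.59°  ✓
  (3,4): δ = 146.97°  ·
  (3,5): δ = 119.90°  ·
  (4,5): δ = 152.93°  ·
antipodal pairs: 5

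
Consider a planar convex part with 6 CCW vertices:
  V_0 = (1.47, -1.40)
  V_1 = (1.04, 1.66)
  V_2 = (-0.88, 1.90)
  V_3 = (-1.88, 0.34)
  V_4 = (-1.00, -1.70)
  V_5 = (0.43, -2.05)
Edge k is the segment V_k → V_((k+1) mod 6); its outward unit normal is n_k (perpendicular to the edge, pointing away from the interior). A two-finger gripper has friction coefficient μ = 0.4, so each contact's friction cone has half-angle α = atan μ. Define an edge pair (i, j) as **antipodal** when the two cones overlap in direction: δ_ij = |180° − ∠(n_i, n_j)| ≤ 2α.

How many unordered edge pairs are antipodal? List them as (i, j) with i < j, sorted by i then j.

count = 5; pairs: (0,2), (0,3), (1,4), (1,5), (2,5)

α = atan 0.4 = 21.80°;  2α = 43.60°
n_0 = (+0.9903, +0.1392)
n_1 = (+0.1240, +0.9923)
n_2 = (-0.8419, +0.5397)
n_3 = (-0.9182, -0.3961)
n_4 = (-0.2377, -0.9713)
n_5 = (+0.5300, -0.8480)
  (0,1): δ = 105.12°  ·
  (0,2): δ = 40.66°  ✓
  (0,3): δ = 15.34°  ✓
  (0,4): δ = 68.25°  ·
  (0,5): δ = 114.01°  ·
  (1,2): δ = 115.54°  ·
  (1,3): δ = 59.54°  ·
  (1,4): δ = 6.63°  ✓
  (1,5): δ = 39.13°  ✓
  (2,3): δ = 124.01°  ·
  (2,4): δ = 71.09°  ·
  (2,5): δ = 25.33°  ✓
  (3,4): δ = 127.09°  ·
  (3,5): δ = 81.33°  ·
  (4,5): δ = 134.24°  ·
antipodal pairs: 5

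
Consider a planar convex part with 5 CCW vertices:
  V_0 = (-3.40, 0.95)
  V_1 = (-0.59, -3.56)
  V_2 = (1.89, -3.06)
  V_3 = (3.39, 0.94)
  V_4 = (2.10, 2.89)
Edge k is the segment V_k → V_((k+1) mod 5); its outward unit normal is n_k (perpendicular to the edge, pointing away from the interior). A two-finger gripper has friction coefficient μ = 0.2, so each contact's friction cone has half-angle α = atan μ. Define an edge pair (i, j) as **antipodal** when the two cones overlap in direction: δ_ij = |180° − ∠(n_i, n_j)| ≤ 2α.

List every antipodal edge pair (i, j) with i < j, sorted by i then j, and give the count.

α = atan 0.2 = 11.31°;  2α = 22.62°
n_0 = (-0.8487, -0.5288)
n_1 = (+0.1976, -0.9803)
n_2 = (+0.9363, -0.3511)
n_3 = (+0.8340, +0.5517)
n_4 = (-0.3326, +0.9431)
  (0,1): δ = 110.53°  ·
  (0,2): δ = 52.48°  ·
  (0,3): δ = 1.56°  ✓
  (0,4): δ = 77.50°  ·
  (1,2): δ = 121.95°  ·
  (1,3): δ = 67.91°  ·
  (1,4): δ = 8.03°  ✓
  (2,3): δ = 125.96°  ·
  (2,4): δ = 50.01°  ·
  (3,4): δ = 104.06°  ·
antipodal pairs: 2

count = 2; pairs: (0,3), (1,4)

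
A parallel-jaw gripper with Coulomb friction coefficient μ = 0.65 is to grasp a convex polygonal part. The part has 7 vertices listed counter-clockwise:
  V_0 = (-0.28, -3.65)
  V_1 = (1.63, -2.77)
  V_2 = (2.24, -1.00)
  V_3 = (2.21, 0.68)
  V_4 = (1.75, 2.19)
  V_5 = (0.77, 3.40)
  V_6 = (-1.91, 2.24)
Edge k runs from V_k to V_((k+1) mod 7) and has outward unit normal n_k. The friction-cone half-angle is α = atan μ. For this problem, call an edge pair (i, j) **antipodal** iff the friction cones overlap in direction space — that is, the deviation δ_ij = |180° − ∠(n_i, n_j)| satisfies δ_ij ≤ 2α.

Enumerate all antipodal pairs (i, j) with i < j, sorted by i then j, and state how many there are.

count = 6; pairs: (0,5), (1,5), (1,6), (2,6), (3,6), (4,6)

α = atan 0.65 = 33.02°;  2α = 66.05°
n_0 = (+0.4185, -0.9082)
n_1 = (+0.9454, -0.3258)
n_2 = (+0.9998, +0.0179)
n_3 = (+0.9566, +0.2914)
n_4 = (+0.7771, +0.6294)
n_5 = (-0.3972, +0.9177)
n_6 = (-0.9638, -0.2667)
  (0,1): δ = 133.75°  ·
  (0,2): δ = 113.71°  ·
  (0,3): δ = 97.79°  ·
  (0,4): δ = 75.73°  ·
  (0,5): δ = 1.33°  ✓
  (0,6): δ = 80.73°  ·
  (1,2): δ = 159.96°  ·
  (1,3): δ = 144.04°  ·
  (1,4): δ = 121.98°  ·
  (1,5): δ = 47.58°  ✓
  (1,6): δ = 34.48°  ✓
  (2,3): δ = 164.08°  ·
  (2,4): δ = 142.02°  ·
  (2,5): δ = 67.62°  ·
  (2,6): δ = 14.45°  ✓
  (3,4): δ = 157.94°  ·
  (3,5): δ = 83.54°  ·
  (3,6): δ = 1.47°  ✓
  (4,5): δ = 105.60°  ·
  (4,6): δ = 23.54°  ✓
  (5,6): δ = 97.94°  ·
antipodal pairs: 6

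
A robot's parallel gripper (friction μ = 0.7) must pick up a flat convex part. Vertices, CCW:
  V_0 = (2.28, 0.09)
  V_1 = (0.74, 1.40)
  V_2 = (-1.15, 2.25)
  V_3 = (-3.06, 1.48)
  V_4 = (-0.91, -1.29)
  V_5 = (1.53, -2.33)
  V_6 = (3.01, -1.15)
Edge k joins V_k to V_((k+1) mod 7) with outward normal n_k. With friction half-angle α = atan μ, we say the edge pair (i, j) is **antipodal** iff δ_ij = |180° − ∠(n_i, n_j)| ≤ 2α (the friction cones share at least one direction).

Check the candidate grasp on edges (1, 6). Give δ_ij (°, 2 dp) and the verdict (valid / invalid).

α = atan 0.7 = 34.99°;  2α = 69.98°
edge 1: e_1 = (-1.89, +0.85);  n_1 = (+0.4102, +0.9120)
edge 6: e_6 = (-0.73, +1.24);  n_6 = (+0.8618, +0.5073)
∠(n_1, n_6) = 35.30°
δ = |180° − 35.30°| = 144.70°
144.70° > 2α = 69.98°  →  invalid

δ = 144.70°, invalid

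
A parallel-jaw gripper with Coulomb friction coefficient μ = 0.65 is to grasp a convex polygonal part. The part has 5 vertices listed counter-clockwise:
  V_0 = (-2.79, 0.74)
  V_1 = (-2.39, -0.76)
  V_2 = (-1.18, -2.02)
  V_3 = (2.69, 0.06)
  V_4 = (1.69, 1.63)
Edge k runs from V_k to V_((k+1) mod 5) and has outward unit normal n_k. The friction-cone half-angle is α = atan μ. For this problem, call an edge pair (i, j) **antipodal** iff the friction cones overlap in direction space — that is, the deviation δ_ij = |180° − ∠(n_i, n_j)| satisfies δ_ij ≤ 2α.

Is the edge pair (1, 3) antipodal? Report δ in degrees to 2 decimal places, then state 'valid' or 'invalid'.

α = atan 0.65 = 33.02°;  2α = 66.05°
edge 1: e_1 = (+1.21, -1.26);  n_1 = (-0.7213, -0.6927)
edge 3: e_3 = (-1.00, +1.57);  n_3 = (+0.8434, +0.5372)
∠(n_1, n_3) = 168.65°
δ = |180° − 168.65°| = 11.35°
11.35° ≤ 2α = 66.05°  →  valid

δ = 11.35°, valid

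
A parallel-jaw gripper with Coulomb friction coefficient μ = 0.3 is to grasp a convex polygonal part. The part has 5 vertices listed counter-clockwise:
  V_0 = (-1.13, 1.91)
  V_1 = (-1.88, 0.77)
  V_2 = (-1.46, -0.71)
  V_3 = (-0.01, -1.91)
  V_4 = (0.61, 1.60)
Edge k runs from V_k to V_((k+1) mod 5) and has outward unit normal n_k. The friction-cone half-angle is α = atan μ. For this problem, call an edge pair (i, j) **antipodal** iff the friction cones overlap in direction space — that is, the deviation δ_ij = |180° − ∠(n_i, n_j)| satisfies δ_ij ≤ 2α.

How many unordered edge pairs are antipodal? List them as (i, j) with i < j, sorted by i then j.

count = 3; pairs: (0,3), (1,3), (2,4)

α = atan 0.3 = 16.70°;  2α = 33.40°
n_0 = (-0.8354, +0.5496)
n_1 = (-0.9620, -0.2730)
n_2 = (-0.6376, -0.7704)
n_3 = (+0.9848, -0.1739)
n_4 = (+0.1754, +0.9845)
  (0,1): δ = 130.82°  ·
  (0,2): δ = 96.27°  ·
  (0,3): δ = 23.32°  ✓
  (0,4): δ = 113.24°  ·
  (1,2): δ = 145.45°  ·
  (1,3): δ = 25.86°  ✓
  (1,4): δ = 64.06°  ·
  (2,3): δ = 60.41°  ·
  (2,4): δ = 29.51°  ✓
  (3,4): δ = 90.08°  ·
antipodal pairs: 3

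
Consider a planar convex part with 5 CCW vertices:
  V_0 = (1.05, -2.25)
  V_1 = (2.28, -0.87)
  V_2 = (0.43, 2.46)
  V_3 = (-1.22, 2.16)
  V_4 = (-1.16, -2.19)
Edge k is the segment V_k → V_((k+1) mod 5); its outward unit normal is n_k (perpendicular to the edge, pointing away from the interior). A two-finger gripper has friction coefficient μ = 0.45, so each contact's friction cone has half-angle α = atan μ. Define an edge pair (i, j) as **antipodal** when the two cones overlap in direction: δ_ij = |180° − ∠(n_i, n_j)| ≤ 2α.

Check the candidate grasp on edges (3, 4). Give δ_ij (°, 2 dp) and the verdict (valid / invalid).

α = atan 0.45 = 24.23°;  2α = 48.46°
edge 3: e_3 = (+0.06, -4.35);  n_3 = (-0.9999, -0.0138)
edge 4: e_4 = (+2.21, -0.06);  n_4 = (-0.0271, -0.9996)
∠(n_3, n_4) = 87.65°
δ = |180° − 87.65°| = 92.35°
92.35° > 2α = 48.46°  →  invalid

δ = 92.35°, invalid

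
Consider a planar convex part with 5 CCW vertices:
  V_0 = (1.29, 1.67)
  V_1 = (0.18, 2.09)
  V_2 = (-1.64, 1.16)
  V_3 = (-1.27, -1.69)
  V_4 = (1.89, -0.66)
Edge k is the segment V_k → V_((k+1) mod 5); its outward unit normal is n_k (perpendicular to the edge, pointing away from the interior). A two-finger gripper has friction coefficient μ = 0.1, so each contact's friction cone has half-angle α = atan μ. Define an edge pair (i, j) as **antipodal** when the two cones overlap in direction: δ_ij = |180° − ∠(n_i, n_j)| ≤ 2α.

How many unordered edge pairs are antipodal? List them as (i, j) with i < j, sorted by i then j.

α = atan 0.1 = 5.71°;  2α = 11.42°
n_0 = (+0.3539, +0.9353)
n_1 = (-0.4550, +0.8905)
n_2 = (-0.9917, -0.1287)
n_3 = (+0.3099, -0.9508)
n_4 = (+0.9684, +0.2494)
  (0,1): δ = 132.21°  ·
  (0,2): δ = 61.88°  ·
  (0,3): δ = 38.78°  ·
  (0,4): δ = 125.17°  ·
  (1,2): δ = 109.67°  ·
  (1,3): δ = 9.01°  ✓
  (1,4): δ = 77.37°  ·
  (2,3): δ = 79.34°  ·
  (2,4): δ = 7.04°  ✓
  (3,4): δ = 93.61°  ·
antipodal pairs: 2

count = 2; pairs: (1,3), (2,4)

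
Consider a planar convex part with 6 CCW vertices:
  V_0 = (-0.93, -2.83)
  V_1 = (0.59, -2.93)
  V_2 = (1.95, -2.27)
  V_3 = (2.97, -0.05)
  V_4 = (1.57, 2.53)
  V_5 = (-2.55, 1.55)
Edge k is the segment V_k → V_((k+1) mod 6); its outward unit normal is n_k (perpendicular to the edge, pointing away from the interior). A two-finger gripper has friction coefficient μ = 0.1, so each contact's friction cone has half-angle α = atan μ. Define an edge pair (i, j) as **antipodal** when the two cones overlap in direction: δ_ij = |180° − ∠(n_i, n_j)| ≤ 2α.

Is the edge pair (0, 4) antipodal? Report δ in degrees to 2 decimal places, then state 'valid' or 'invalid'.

δ = 17.14°, invalid

α = atan 0.1 = 5.71°;  2α = 11.42°
edge 0: e_0 = (+1.52, -0.10);  n_0 = (-0.0656, -0.9978)
edge 4: e_4 = (-4.12, -0.98);  n_4 = (-0.2314, +0.9729)
∠(n_0, n_4) = 162.86°
δ = |180° − 162.86°| = 17.14°
17.14° > 2α = 11.42°  →  invalid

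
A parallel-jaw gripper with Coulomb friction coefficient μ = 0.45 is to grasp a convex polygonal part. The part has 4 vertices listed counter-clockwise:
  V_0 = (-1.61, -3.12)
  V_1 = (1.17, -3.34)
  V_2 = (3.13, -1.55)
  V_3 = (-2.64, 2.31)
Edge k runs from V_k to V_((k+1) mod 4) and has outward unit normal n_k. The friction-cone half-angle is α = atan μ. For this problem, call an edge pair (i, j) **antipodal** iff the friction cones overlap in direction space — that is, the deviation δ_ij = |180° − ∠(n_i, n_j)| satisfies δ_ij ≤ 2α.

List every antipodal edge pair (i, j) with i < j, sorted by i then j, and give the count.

count = 2; pairs: (0,2), (2,3)

α = atan 0.45 = 24.23°;  2α = 48.46°
n_0 = (-0.0789, -0.9969)
n_1 = (+0.6744, -0.7384)
n_2 = (+0.5560, +0.8312)
n_3 = (-0.9825, -0.1864)
  (0,1): δ = 133.07°  ·
  (0,2): δ = 29.26°  ✓
  (0,3): δ = 105.27°  ·
  (1,2): δ = 76.19°  ·
  (1,3): δ = 58.34°  ·
  (2,3): δ = 45.48°  ✓
antipodal pairs: 2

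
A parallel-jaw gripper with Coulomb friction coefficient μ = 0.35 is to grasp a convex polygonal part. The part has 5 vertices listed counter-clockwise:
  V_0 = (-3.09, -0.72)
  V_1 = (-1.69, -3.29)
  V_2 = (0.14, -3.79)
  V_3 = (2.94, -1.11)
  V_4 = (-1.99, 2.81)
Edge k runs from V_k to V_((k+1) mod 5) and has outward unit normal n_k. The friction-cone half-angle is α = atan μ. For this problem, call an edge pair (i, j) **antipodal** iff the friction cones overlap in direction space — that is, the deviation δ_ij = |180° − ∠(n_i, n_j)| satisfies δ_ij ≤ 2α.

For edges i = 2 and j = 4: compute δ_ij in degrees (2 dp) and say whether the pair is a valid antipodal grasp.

α = atan 0.35 = 19.29°;  2α = 38.58°
edge 2: e_2 = (+2.80, +2.68);  n_2 = (+0.6915, -0.7224)
edge 4: e_4 = (-1.10, -3.53);  n_4 = (-0.9547, +0.2975)
∠(n_2, n_4) = 151.05°
δ = |180° − 151.05°| = 28.95°
28.95° ≤ 2α = 38.58°  →  valid

δ = 28.95°, valid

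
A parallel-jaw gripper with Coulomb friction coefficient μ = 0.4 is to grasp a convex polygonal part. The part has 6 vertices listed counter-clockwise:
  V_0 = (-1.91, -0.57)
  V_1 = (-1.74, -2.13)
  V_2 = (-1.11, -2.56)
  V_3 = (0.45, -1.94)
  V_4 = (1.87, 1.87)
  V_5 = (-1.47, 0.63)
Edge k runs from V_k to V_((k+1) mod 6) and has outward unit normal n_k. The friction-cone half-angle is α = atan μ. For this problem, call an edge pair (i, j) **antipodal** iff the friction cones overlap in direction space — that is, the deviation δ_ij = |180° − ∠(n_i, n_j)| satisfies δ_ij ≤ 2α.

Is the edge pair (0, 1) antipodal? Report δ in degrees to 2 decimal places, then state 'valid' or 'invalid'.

δ = 130.53°, invalid

α = atan 0.4 = 21.80°;  2α = 43.60°
edge 0: e_0 = (+0.17, -1.56);  n_0 = (-0.9941, -0.1083)
edge 1: e_1 = (+0.63, -0.43);  n_1 = (-0.5637, -0.8259)
∠(n_0, n_1) = 49.47°
δ = |180° − 49.47°| = 130.53°
130.53° > 2α = 43.60°  →  invalid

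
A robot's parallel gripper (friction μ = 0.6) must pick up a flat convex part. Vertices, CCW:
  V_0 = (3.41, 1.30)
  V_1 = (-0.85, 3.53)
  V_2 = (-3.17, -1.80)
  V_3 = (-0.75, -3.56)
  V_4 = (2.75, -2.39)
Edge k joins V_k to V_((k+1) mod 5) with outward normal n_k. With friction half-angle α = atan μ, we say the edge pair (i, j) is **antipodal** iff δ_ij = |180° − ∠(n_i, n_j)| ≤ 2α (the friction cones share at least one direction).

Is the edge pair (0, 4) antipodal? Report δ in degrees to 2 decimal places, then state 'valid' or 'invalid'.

δ = 107.49°, invalid

α = atan 0.6 = 30.96°;  2α = 61.93°
edge 0: e_0 = (-4.26, +2.23);  n_0 = (+0.4638, +0.8860)
edge 4: e_4 = (+0.66, +3.69);  n_4 = (+0.9844, -0.1761)
∠(n_0, n_4) = 72.51°
δ = |180° − 72.51°| = 107.49°
107.49° > 2α = 61.93°  →  invalid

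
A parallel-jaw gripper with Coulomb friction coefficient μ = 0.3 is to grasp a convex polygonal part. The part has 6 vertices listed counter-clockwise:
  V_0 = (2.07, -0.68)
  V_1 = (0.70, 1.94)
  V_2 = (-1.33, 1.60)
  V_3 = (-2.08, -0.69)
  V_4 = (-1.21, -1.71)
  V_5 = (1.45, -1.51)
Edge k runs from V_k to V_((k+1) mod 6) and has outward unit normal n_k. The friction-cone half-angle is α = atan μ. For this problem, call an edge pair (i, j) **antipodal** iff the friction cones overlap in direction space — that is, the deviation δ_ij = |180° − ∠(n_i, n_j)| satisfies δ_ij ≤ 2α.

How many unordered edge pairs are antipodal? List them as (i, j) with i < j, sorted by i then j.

α = atan 0.3 = 16.70°;  2α = 33.40°
n_0 = (+0.8862, +0.4634)
n_1 = (-0.1652, +0.9863)
n_2 = (-0.9503, +0.3112)
n_3 = (-0.7608, -0.6489)
n_4 = (+0.0750, -0.9972)
n_5 = (+0.8012, -0.5985)
  (0,1): δ = 108.10°  ·
  (0,2): δ = 45.74°  ·
  (0,3): δ = 12.86°  ✓
  (0,4): δ = 66.69°  ·
  (0,5): δ = 115.64°  ·
  (1,2): δ = 117.64°  ·
  (1,3): δ = 59.05°  ·
  (1,4): δ = 5.21°  ✓
  (1,5): δ = 43.73°  ·
  (2,3): δ = 121.40°  ·
  (2,4): δ = 67.57°  ·
  (2,5): δ = 18.63°  ✓
  (3,4): δ = 126.16°  ·
  (3,5): δ = 77.22°  ·
  (4,5): δ = 131.06°  ·
antipodal pairs: 3

count = 3; pairs: (0,3), (1,4), (2,5)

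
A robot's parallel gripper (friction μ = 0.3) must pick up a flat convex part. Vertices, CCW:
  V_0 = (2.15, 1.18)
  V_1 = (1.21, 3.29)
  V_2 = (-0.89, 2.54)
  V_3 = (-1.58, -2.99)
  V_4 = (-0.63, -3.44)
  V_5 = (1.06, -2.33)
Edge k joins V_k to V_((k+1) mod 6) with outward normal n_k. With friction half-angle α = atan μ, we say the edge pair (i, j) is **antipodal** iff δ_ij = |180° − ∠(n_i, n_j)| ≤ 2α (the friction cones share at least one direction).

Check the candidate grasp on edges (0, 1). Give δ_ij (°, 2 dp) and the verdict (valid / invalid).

α = atan 0.3 = 16.70°;  2α = 33.40°
edge 0: e_0 = (-0.94, +2.11);  n_0 = (+0.9135, +0.4069)
edge 1: e_1 = (-2.10, -0.75);  n_1 = (-0.3363, +0.9417)
∠(n_0, n_1) = 85.64°
δ = |180° − 85.64°| = 94.36°
94.36° > 2α = 33.40°  →  invalid

δ = 94.36°, invalid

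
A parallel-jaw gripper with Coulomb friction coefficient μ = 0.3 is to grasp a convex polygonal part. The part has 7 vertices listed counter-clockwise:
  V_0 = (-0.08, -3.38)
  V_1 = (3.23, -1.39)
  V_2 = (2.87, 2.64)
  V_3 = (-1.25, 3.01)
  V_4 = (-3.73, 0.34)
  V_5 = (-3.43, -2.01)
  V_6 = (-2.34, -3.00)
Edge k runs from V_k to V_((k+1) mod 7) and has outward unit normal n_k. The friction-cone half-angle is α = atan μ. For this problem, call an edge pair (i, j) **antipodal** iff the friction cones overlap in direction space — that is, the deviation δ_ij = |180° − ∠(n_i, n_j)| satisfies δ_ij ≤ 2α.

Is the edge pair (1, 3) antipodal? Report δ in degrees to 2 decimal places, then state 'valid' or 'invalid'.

δ = 47.99°, invalid

α = atan 0.3 = 16.70°;  2α = 33.40°
edge 1: e_1 = (-0.36, +4.03);  n_1 = (+0.9960, +0.0890)
edge 3: e_3 = (-2.48, -2.67);  n_3 = (-0.7327, +0.6806)
∠(n_1, n_3) = 132.01°
δ = |180° − 132.01°| = 47.99°
47.99° > 2α = 33.40°  →  invalid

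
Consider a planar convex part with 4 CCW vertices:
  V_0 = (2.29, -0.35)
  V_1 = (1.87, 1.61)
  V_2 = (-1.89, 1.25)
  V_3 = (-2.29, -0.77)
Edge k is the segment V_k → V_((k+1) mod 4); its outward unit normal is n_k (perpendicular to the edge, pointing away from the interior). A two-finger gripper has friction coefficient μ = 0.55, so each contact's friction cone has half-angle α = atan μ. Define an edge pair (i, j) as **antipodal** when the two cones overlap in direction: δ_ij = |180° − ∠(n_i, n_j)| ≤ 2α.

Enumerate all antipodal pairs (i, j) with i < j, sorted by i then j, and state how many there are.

count = 2; pairs: (0,2), (1,3)

α = atan 0.55 = 28.81°;  2α = 57.62°
n_0 = (+0.9778, +0.2095)
n_1 = (-0.0953, +0.9954)
n_2 = (-0.9810, +0.1942)
n_3 = (+0.0913, -0.9958)
  (0,1): δ = 96.63°  ·
  (0,2): δ = 23.30°  ✓
  (0,3): δ = 83.14°  ·
  (1,2): δ = 106.67°  ·
  (1,3): δ = 0.23°  ✓
  (2,3): δ = 73.56°  ·
antipodal pairs: 2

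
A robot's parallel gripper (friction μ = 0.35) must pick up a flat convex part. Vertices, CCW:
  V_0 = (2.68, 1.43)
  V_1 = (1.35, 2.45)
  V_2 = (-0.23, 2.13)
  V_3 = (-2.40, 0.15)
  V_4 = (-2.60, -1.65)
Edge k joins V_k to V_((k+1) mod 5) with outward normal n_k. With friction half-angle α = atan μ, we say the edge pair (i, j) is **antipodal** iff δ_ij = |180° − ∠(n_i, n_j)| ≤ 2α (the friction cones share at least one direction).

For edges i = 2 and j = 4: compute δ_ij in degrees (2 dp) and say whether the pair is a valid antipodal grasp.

δ = 12.12°, valid

α = atan 0.35 = 19.29°;  2α = 38.58°
edge 2: e_2 = (-2.17, -1.98);  n_2 = (-0.6740, +0.7387)
edge 4: e_4 = (+5.28, +3.08);  n_4 = (+0.5039, -0.8638)
∠(n_2, n_4) = 167.88°
δ = |180° − 167.88°| = 12.12°
12.12° ≤ 2α = 38.58°  →  valid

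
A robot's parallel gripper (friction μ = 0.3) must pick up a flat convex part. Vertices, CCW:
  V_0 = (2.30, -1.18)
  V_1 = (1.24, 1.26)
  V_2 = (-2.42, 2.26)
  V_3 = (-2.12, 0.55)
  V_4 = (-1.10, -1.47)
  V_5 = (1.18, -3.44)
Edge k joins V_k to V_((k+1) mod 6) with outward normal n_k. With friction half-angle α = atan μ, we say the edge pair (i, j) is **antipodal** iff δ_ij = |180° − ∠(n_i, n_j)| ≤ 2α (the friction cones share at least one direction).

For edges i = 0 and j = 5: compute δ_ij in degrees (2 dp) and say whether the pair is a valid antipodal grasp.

δ = 130.16°, invalid

α = atan 0.3 = 16.70°;  2α = 33.40°
edge 0: e_0 = (-1.06, +2.44);  n_0 = (+0.9172, +0.3985)
edge 5: e_5 = (+1.12, +2.26);  n_5 = (+0.8960, -0.4440)
∠(n_0, n_5) = 49.84°
δ = |180° − 49.84°| = 130.16°
130.16° > 2α = 33.40°  →  invalid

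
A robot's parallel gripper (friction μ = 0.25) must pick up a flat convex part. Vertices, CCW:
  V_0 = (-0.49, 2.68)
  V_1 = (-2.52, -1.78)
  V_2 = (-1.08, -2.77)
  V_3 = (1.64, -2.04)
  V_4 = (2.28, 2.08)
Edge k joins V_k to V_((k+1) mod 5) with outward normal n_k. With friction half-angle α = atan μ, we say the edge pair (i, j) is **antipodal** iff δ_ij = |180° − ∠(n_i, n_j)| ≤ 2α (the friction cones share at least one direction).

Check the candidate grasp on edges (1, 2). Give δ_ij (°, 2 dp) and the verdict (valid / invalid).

α = atan 0.25 = 14.04°;  2α = 28.07°
edge 1: e_1 = (+1.44, -0.99);  n_1 = (-0.5665, -0.8240)
edge 2: e_2 = (+2.72, +0.73);  n_2 = (+0.2592, -0.9658)
∠(n_1, n_2) = 49.53°
δ = |180° − 49.53°| = 130.47°
130.47° > 2α = 28.07°  →  invalid

δ = 130.47°, invalid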